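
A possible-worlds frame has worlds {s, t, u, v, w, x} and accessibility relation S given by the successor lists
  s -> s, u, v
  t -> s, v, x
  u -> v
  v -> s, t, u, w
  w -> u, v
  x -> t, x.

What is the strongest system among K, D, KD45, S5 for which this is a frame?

D

Serial (axiom D): yes — every world has a successor (e.g. s S s).
Euclidean (axiom 5): no — t S s and t S x, but not s S x.
Transitive (axiom 4): no — s S v and v S t, but not s S t.
Reflexive (axiom T): no — t is not related to itself.
So F validates K, D; KD45 would additionally require S to be Euclidean and transitive. The strongest is D.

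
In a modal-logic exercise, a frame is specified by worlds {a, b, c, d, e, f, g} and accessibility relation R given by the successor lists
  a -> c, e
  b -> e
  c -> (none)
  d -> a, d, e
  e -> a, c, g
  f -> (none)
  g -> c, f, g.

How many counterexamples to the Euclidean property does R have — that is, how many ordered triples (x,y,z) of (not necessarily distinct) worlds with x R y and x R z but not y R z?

20

Enumerating: (a,c,c), (a,c,e), (a,e,e), (b,e,e), (d,a,a), (d,a,d), (d,e,d), (d,e,e), (e,a,a), (e,a,g), (e,c,a), (e,c,c), … and 8 more.
Total: 20.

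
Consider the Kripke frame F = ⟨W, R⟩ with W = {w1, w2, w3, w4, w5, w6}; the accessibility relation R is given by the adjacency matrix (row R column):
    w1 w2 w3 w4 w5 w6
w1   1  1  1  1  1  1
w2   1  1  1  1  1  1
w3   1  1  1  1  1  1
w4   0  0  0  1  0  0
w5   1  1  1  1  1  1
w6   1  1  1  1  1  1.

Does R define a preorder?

Yes

Reflexive: yes — every world is R-related to itself.
Transitive: yes — every two-step R-path is closed by a direct edge.
So R is a preorder.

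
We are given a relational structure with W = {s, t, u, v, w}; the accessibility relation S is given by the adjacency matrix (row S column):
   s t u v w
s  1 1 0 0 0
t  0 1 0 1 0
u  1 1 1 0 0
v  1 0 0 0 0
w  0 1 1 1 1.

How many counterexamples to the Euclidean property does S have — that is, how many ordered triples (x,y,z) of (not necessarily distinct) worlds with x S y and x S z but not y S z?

14

Enumerating: (s,t,s), (t,v,t), (t,v,v), (u,s,u), (u,t,s), (u,t,u), (w,t,u), (w,t,w), (w,u,v), (w,u,w), (w,v,t), (w,v,u), (w,v,v), (w,v,w).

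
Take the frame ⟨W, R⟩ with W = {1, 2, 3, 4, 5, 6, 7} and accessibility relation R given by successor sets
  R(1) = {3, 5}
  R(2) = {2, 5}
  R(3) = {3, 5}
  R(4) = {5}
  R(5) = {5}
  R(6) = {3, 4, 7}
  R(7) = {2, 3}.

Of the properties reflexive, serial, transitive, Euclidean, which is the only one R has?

Reflexive: no — 1 is not related to itself.
Serial: yes — every world has a successor (e.g. 1 R 3).
Transitive: no — 6 R 3 and 3 R 5, but not 6 R 5.
Euclidean: no — 1 R 5 and 1 R 3, but not 5 R 3.
Only serial holds.

serial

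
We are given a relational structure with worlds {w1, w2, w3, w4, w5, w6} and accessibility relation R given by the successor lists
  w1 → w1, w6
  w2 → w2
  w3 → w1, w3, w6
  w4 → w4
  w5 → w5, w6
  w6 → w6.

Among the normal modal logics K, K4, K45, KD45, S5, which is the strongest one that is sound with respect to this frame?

Transitive (axiom 4): yes — every two-step R-path is closed by a direct edge.
Euclidean (axiom 5): no — w3 R w6 and w3 R w1, but not w6 R w1.
Serial (axiom D): yes — every world has a successor (e.g. w1 R w1).
Reflexive (axiom T): yes — every world is R-related to itself.
So F validates K, K4; K45 would additionally require R to be Euclidean. The strongest is K4.

K4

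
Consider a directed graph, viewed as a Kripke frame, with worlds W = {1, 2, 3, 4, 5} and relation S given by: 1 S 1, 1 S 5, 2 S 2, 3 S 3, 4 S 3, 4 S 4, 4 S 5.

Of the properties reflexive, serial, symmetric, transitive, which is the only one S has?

transitive

Reflexive: no — 5 is not related to itself.
Serial: no — 5 has no S-successor.
Symmetric: no — 1 S 5 but not 5 S 1.
Transitive: yes — every two-step S-path is closed by a direct edge.
Only transitive holds.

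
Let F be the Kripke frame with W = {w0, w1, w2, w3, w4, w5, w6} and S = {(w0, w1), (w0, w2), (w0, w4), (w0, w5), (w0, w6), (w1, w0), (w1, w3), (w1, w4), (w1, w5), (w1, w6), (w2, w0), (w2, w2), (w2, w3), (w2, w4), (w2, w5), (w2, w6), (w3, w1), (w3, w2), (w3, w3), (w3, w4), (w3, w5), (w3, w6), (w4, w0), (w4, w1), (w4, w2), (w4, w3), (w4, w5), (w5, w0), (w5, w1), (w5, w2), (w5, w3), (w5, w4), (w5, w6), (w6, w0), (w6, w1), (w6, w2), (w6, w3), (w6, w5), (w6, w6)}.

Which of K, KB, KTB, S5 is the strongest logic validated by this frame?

KB

Symmetric (axiom B): yes — every pair in S has its reverse in S.
Reflexive (axiom T): no — w0 is not related to itself.
Euclidean (axiom 5): no — w0 S w1 and w0 S w2, but not w1 S w2.
So F validates K, KB; KTB would additionally require S to be reflexive. The strongest is KB.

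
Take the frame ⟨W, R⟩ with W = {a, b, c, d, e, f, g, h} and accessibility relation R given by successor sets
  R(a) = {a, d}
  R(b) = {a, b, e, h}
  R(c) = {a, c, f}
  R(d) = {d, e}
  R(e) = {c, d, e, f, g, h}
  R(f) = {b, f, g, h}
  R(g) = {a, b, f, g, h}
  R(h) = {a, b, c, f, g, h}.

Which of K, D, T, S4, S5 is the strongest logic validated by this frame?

T

Serial (axiom D): yes — every world has a successor (e.g. a R a).
Reflexive (axiom T): yes — every world is R-related to itself.
Transitive (axiom 4): no — a R d and d R e, but not a R e.
Euclidean (axiom 5): no — b R a and b R e, but not a R e.
So F validates K, D, T; S4 would additionally require R to be transitive. The strongest is T.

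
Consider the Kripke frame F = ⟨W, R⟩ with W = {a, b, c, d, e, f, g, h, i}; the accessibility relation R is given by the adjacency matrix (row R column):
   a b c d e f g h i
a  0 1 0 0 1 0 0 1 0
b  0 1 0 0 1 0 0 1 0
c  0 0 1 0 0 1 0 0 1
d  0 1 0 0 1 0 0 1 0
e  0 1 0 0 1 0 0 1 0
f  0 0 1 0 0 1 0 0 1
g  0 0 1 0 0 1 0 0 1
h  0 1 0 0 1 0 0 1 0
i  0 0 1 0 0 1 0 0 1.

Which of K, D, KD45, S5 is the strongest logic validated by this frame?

Serial (axiom D): yes — every world has a successor (e.g. a R b).
Euclidean (axiom 5): yes — any two successors of a common world are R-related.
Transitive (axiom 4): yes — every two-step R-path is closed by a direct edge.
Reflexive (axiom T): no — a is not related to itself.
So F validates K, D, KD45; S5 would additionally require R to be reflexive. The strongest is KD45.

KD45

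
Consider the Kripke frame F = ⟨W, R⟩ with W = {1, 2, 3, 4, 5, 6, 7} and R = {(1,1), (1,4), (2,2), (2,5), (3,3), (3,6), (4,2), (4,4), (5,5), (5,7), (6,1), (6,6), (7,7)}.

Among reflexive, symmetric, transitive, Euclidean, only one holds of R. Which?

Reflexive: yes — every world is R-related to itself.
Symmetric: no — 1 R 4 but not 4 R 1.
Transitive: no — 1 R 4 and 4 R 2, but not 1 R 2.
Euclidean: no — 1 R 4 and 1 R 1, but not 4 R 1.
Only reflexive holds.

reflexive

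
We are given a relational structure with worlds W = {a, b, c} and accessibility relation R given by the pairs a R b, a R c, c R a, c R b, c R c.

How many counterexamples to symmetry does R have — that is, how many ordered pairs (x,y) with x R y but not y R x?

Enumerating: (a,b), (c,b).

2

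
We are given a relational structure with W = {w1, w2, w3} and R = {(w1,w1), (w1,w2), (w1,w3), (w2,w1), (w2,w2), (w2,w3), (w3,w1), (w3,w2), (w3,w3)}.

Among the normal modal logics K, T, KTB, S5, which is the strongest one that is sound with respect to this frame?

Reflexive (axiom T): yes — every world is R-related to itself.
Symmetric (axiom B): yes — every pair in R has its reverse in R.
Euclidean (axiom 5): yes — any two successors of a common world are R-related.
So F validates K, T, KTB, S5. The strongest is S5.

S5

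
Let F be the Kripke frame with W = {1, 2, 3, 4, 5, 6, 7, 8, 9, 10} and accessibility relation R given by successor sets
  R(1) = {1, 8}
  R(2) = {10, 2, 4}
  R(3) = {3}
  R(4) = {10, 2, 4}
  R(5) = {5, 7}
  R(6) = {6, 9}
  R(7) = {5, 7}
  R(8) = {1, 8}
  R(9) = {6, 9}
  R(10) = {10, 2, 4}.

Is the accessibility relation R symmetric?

Yes

Symmetric: yes — every pair in R has its reverse in R.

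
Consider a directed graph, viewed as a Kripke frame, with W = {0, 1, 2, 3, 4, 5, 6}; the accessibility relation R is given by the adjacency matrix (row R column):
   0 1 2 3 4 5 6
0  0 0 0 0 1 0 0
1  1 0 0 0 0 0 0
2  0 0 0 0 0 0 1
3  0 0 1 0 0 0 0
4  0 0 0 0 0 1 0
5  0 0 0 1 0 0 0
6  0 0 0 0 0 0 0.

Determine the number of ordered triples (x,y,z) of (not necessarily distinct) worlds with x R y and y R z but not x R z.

5

Enumerating: (0,4,5), (1,0,4), (3,2,6), (4,5,3), (5,3,2).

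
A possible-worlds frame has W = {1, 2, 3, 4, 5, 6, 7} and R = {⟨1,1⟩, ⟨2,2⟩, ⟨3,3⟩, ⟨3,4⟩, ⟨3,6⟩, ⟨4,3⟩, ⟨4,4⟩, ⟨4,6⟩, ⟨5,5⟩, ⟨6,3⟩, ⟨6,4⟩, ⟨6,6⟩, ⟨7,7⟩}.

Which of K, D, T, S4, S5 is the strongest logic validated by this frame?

S5

Serial (axiom D): yes — every world has a successor (e.g. 1 R 1).
Reflexive (axiom T): yes — every world is R-related to itself.
Transitive (axiom 4): yes — every two-step R-path is closed by a direct edge.
Euclidean (axiom 5): yes — any two successors of a common world are R-related.
So F validates K, D, T, S4, S5. The strongest is S5.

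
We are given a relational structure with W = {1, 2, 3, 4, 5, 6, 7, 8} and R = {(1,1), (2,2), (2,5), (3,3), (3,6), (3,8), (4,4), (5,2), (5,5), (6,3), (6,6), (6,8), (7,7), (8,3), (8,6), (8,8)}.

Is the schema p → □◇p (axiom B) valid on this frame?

Axiom B corresponds to the accessibility relation being symmetric.
Symmetric: yes — every pair in R has its reverse in R.

Yes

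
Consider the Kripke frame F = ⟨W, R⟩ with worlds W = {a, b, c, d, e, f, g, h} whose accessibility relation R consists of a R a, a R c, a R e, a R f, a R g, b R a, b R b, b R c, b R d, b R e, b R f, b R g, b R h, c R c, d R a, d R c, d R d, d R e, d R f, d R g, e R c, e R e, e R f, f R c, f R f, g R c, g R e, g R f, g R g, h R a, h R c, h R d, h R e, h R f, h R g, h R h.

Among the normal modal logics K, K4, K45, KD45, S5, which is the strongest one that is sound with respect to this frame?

Transitive (axiom 4): yes — every two-step R-path is closed by a direct edge.
Euclidean (axiom 5): no — a R c and a R e, but not c R e.
Serial (axiom D): yes — every world has a successor (e.g. a R a).
Reflexive (axiom T): yes — every world is R-related to itself.
So F validates K, K4; K45 would additionally require R to be Euclidean. The strongest is K4.

K4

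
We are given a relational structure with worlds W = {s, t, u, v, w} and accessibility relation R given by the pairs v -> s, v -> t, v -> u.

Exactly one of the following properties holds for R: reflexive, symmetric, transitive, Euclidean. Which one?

transitive

Reflexive: no — s is not related to itself.
Symmetric: no — v R s but not s R v.
Transitive: yes — every two-step R-path is closed by a direct edge.
Euclidean: no — v R s and v R t, but not s R t.
Only transitive holds.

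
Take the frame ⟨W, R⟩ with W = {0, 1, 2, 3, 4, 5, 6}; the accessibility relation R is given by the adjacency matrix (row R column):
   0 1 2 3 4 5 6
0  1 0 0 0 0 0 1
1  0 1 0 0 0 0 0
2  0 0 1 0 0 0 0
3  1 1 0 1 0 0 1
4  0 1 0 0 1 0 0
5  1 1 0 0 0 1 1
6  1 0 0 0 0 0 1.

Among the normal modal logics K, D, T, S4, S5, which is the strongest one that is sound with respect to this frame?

S4

Serial (axiom D): yes — every world has a successor (e.g. 0 R 0).
Reflexive (axiom T): yes — every world is R-related to itself.
Transitive (axiom 4): yes — every two-step R-path is closed by a direct edge.
Euclidean (axiom 5): no — 3 R 0 and 3 R 1, but not 0 R 1.
So F validates K, D, T, S4; S5 would additionally require R to be Euclidean. The strongest is S4.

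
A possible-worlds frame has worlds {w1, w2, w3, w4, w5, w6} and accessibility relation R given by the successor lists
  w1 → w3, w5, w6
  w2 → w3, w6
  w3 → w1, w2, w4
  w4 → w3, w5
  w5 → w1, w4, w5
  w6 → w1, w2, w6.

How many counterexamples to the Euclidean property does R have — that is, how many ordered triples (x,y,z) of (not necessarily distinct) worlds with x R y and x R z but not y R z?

Enumerating: (w1,w3,w3), (w1,w3,w5), (w1,w3,w6), (w1,w5,w3), (w1,w5,w6), (w1,w6,w3), (w1,w6,w5), (w2,w3,w3), (w2,w3,w6), (w2,w6,w3), (w3,w1,w1), (w3,w1,w2), … and 18 more.
Total: 30.

30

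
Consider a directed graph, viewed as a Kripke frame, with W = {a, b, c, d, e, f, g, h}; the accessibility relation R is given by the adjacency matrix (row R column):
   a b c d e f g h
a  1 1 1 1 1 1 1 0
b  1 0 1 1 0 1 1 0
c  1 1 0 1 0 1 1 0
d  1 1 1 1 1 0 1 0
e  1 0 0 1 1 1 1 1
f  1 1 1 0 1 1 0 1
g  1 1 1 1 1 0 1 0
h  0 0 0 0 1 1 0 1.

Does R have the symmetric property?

Symmetric: yes — every pair in R has its reverse in R.

Yes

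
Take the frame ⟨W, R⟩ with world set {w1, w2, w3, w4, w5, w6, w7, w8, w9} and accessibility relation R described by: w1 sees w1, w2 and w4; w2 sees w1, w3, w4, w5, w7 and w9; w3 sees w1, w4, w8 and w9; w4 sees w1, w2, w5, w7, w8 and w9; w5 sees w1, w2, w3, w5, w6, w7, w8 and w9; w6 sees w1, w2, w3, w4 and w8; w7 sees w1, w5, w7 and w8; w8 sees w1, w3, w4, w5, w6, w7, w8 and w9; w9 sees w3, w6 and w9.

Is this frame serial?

Yes

Serial: yes — every world has a successor (e.g. w1 R w1).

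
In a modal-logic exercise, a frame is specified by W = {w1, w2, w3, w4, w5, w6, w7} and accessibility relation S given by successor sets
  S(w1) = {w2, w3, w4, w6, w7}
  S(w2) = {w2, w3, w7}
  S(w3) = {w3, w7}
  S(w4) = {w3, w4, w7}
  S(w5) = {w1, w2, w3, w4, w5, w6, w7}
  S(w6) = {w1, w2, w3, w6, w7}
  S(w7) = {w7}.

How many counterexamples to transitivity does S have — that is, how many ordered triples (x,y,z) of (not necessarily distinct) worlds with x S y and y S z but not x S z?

2

Enumerating: (w1,w6,w1), (w6,w1,w4).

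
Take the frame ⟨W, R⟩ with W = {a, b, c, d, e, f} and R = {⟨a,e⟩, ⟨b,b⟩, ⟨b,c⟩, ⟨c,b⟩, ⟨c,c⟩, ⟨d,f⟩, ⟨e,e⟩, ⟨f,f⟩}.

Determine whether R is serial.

Yes

Serial: yes — every world has a successor (e.g. a R e).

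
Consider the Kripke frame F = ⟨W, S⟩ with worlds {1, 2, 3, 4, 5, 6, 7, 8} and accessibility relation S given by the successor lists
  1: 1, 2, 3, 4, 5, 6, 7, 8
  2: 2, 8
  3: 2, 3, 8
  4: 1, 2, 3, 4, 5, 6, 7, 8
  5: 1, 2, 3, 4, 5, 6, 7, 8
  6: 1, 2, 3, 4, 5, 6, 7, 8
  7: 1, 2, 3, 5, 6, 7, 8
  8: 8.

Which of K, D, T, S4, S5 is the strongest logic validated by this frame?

Serial (axiom D): yes — every world has a successor (e.g. 1 S 1).
Reflexive (axiom T): yes — every world is S-related to itself.
Transitive (axiom 4): no — 7 S 1 and 1 S 4, but not 7 S 4.
Euclidean (axiom 5): no — 1 S 2 and 1 S 3, but not 2 S 3.
So F validates K, D, T; S4 would additionally require S to be transitive. The strongest is T.

T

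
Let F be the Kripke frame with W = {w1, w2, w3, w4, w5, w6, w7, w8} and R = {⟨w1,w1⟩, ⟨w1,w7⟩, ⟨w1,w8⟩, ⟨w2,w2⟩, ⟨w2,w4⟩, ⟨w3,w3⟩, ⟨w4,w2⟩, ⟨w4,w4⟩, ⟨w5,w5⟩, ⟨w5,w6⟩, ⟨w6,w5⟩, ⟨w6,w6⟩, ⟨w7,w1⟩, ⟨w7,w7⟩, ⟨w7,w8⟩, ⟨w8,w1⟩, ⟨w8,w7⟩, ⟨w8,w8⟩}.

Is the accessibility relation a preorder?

Reflexive: yes — every world is R-related to itself.
Transitive: yes — every two-step R-path is closed by a direct edge.
So R is a preorder.

Yes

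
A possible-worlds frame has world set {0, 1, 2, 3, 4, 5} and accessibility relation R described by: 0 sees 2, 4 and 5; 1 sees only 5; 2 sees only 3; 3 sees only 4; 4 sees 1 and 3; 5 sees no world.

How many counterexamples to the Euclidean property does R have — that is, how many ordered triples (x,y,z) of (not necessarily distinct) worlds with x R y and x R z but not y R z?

16

Enumerating: (0,2,2), (0,2,4), (0,2,5), (0,4,2), (0,4,4), (0,4,5), (0,5,2), (0,5,4), (0,5,5), (1,5,5), (2,3,3), (3,4,4), (4,1,1), (4,1,3), (4,3,1), (4,3,3).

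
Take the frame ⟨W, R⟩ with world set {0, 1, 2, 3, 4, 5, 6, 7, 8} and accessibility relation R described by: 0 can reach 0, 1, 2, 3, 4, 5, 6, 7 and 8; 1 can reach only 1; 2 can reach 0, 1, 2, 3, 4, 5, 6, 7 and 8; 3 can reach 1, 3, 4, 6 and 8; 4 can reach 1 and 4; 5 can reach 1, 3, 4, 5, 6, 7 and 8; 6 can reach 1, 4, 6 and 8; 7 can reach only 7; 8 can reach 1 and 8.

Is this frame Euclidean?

Euclidean: no — 0 R 1 and 0 R 2, but not 1 R 2.

No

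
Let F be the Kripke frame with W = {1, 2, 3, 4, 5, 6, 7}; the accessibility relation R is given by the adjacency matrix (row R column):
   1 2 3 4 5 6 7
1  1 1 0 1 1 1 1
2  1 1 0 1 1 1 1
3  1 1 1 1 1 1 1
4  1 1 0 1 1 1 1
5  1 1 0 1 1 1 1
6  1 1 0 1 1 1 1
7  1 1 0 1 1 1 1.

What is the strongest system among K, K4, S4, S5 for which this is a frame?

S4

Transitive (axiom 4): yes — every two-step R-path is closed by a direct edge.
Reflexive (axiom T): yes — every world is R-related to itself.
Euclidean (axiom 5): no — 3 R 1 and 3 R 3, but not 1 R 3.
So F validates K, K4, S4; S5 would additionally require R to be Euclidean. The strongest is S4.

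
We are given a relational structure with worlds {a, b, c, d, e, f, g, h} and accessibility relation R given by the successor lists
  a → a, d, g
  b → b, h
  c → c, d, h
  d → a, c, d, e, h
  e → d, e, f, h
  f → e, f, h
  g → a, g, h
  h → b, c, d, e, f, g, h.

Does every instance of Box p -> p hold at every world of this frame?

Yes

The schema T characterises exactly the reflexive frames.
Reflexive: yes — every world is R-related to itself.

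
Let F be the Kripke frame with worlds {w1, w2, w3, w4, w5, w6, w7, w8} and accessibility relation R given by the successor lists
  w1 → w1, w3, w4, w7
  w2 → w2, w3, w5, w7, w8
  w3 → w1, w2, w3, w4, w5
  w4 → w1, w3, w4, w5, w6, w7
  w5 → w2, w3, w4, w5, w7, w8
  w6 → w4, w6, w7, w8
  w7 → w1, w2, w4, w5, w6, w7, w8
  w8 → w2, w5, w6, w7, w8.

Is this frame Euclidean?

Euclidean: no — w1 R w3 and w1 R w7, but not w3 R w7.

No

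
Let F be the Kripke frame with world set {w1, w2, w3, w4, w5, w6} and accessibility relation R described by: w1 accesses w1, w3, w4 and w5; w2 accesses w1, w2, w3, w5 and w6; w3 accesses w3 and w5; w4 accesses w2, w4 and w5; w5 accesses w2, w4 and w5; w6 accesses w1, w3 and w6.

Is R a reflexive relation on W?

Yes

Reflexive: yes — every world is R-related to itself.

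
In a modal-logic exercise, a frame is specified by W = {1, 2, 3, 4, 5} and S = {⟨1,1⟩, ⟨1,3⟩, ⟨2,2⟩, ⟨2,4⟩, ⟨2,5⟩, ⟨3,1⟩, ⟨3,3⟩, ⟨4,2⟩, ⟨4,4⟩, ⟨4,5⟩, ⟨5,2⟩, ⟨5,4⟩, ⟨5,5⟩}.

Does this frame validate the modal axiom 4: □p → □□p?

Yes

Axiom 4 corresponds to the accessibility relation being transitive.
Transitive: yes — every two-step S-path is closed by a direct edge.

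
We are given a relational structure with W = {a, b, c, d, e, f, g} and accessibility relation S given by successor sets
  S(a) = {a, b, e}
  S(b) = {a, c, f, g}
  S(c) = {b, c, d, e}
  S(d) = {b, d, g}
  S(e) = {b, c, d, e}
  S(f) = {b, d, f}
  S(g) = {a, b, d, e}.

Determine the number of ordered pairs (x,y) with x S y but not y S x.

8

Enumerating: (a,e), (c,d), (d,b), (e,b), (e,d), (f,d), (g,a), (g,e).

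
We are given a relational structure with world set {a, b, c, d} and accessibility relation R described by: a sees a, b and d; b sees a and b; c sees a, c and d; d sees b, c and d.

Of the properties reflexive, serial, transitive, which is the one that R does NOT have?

Reflexive: yes — every world is R-related to itself.
Serial: yes — every world has a successor (e.g. a R a).
Transitive: no — a R d and d R c, but not a R c.
Only transitive fails.

transitive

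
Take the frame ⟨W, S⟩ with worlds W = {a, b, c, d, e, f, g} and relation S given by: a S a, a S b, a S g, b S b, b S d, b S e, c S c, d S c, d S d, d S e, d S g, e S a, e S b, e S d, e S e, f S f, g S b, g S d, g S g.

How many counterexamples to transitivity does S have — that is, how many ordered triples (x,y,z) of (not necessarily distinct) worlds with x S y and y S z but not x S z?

15

Enumerating: (a,b,d), (a,b,e), (a,g,d), (b,d,c), (b,d,g), (b,e,a), (d,e,a), (d,e,b), (d,g,b), (e,a,g), (e,d,c), (e,d,g), (g,b,e), (g,d,c), (g,d,e).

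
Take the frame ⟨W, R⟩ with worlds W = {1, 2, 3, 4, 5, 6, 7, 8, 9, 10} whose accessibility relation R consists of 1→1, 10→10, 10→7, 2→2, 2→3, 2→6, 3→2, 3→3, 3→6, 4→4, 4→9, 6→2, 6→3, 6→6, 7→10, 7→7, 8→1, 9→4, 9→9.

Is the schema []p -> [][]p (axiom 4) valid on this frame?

Axiom 4 corresponds to the accessibility relation being transitive.
Transitive: yes — every two-step R-path is closed by a direct edge.

Yes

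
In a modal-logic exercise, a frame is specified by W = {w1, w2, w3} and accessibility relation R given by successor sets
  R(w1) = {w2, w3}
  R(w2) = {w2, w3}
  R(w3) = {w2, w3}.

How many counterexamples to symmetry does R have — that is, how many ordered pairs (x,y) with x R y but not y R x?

2

Enumerating: (w1,w2), (w1,w3).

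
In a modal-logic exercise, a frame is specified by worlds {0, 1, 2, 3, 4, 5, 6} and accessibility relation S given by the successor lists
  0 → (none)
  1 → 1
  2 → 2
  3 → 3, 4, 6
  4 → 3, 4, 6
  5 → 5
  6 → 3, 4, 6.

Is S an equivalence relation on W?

No

Reflexive: no — 0 is not related to itself.
Symmetric: yes — every pair in S has its reverse in S.
Transitive: yes — every two-step S-path is closed by a direct edge.
So S is not an equivalence relation.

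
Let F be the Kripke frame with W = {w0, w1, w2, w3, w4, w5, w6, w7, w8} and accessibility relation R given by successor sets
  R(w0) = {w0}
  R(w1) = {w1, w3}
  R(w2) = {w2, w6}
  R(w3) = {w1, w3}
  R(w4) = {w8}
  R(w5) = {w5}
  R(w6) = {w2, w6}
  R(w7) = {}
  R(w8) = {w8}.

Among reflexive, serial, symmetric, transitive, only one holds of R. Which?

transitive

Reflexive: no — w4 is not related to itself.
Serial: no — w7 has no R-successor.
Symmetric: no — w4 R w8 but not w8 R w4.
Transitive: yes — every two-step R-path is closed by a direct edge.
Only transitive holds.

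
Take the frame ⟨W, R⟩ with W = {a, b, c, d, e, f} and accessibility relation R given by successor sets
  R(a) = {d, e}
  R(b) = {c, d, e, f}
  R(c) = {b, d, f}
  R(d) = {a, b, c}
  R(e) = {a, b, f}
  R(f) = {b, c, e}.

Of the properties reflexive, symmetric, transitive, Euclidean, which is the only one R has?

symmetric

Reflexive: no — a is not related to itself.
Symmetric: yes — every pair in R has its reverse in R.
Transitive: no — a R d and d R b, but not a R b.
Euclidean: no — a R d and a R e, but not d R e.
Only symmetric holds.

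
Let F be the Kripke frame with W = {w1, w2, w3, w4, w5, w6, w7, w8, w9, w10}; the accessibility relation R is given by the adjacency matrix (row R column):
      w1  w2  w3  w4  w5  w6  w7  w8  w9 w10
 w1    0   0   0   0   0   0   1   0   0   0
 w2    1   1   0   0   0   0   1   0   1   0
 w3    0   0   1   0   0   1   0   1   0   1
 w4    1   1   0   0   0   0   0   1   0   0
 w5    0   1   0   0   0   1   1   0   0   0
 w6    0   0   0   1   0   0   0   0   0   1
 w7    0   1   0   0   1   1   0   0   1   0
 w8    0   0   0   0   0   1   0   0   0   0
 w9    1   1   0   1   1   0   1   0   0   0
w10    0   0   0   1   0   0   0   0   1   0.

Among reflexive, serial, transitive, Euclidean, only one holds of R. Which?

serial

Reflexive: no — w1 is not related to itself.
Serial: yes — every world has a successor (e.g. w1 R w7).
Transitive: no — w1 R w7 and w7 R w2, but not w1 R w2.
Euclidean: no — w10 R w4 and w10 R w9, but not w4 R w9.
Only serial holds.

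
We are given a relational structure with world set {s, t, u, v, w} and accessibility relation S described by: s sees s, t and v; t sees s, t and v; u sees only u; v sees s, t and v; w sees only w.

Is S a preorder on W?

Yes

Reflexive: yes — every world is S-related to itself.
Transitive: yes — every two-step S-path is closed by a direct edge.
So S is a preorder.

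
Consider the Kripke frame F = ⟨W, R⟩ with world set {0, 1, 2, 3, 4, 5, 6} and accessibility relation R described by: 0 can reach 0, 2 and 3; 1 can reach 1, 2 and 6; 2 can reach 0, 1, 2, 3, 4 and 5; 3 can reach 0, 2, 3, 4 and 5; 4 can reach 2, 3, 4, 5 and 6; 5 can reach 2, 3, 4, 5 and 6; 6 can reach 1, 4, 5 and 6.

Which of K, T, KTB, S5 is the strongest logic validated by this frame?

KTB

Reflexive (axiom T): yes — every world is R-related to itself.
Symmetric (axiom B): yes — every pair in R has its reverse in R.
Euclidean (axiom 5): no — 1 R 2 and 1 R 6, but not 2 R 6.
So F validates K, T, KTB; S5 would additionally require R to be Euclidean. The strongest is KTB.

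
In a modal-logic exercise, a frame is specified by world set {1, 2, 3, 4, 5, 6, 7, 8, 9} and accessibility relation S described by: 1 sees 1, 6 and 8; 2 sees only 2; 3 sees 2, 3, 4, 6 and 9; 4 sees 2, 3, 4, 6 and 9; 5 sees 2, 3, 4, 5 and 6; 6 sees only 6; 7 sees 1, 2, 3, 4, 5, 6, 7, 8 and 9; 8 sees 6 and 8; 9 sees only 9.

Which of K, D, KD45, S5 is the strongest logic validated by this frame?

Serial (axiom D): yes — every world has a successor (e.g. 1 S 1).
Euclidean (axiom 5): no — 1 S 6 and 1 S 8, but not 6 S 8.
Transitive (axiom 4): no — 5 S 3 and 3 S 9, but not 5 S 9.
Reflexive (axiom T): yes — every world is S-related to itself.
So F validates K, D; KD45 would additionally require S to be Euclidean and transitive. The strongest is D.

D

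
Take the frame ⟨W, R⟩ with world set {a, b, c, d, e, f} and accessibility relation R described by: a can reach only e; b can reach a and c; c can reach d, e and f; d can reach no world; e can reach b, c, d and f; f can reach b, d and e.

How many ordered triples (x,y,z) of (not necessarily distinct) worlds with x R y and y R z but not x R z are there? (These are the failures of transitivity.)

Enumerating: (a,e,b), (a,e,c), (a,e,d), (a,e,f), (b,a,e), (b,c,d), (b,c,e), (b,c,f), (c,e,b), (c,e,c), (c,f,b), (e,b,a), (e,c,e), (e,f,e), (f,b,a), (f,b,c), (f,e,c), (f,e,f).

18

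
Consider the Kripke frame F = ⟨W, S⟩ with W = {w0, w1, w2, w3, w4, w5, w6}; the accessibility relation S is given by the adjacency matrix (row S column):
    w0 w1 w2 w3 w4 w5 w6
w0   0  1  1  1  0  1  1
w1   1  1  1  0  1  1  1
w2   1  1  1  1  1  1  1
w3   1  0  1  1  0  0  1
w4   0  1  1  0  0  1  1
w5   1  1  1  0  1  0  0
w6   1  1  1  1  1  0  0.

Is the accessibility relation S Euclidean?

No

Euclidean: no — w0 S w1 and w0 S w3, but not w1 S w3.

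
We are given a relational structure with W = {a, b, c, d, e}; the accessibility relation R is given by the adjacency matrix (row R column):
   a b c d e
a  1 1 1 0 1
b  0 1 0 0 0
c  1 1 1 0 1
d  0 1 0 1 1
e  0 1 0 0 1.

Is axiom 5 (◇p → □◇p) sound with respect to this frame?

No

Axiom 5 corresponds to the accessibility relation being Euclidean.
Euclidean: no — a R b and a R c, but not b R c.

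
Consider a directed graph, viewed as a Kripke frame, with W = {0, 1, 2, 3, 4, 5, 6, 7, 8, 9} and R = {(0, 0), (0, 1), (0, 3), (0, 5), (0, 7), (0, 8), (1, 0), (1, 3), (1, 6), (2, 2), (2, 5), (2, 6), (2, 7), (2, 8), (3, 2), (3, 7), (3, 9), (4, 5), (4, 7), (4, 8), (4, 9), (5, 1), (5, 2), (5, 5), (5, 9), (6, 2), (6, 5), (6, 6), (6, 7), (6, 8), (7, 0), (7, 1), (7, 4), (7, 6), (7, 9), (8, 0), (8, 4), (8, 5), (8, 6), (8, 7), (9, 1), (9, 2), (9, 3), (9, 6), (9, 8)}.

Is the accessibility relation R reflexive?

Reflexive: no — 1 is not related to itself.

No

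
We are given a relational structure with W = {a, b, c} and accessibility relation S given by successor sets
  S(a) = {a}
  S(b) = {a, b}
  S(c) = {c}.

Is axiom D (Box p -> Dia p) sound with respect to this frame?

Yes

The schema D characterises exactly the serial frames.
Serial: yes — every world has a successor (e.g. a S a).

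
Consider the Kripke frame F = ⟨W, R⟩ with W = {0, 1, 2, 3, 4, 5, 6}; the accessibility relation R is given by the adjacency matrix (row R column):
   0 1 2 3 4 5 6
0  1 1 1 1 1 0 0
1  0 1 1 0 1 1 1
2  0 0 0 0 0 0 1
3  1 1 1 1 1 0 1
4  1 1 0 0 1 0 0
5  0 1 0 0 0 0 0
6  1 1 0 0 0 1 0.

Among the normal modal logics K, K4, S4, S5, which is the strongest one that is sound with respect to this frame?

K

Transitive (axiom 4): no — 0 R 1 and 1 R 5, but not 0 R 5.
Reflexive (axiom T): no — 2 is not related to itself.
Euclidean (axiom 5): no — 0 R 1 and 0 R 3, but not 1 R 3.
So F validates K; K4 would additionally require R to be transitive. The strongest is K.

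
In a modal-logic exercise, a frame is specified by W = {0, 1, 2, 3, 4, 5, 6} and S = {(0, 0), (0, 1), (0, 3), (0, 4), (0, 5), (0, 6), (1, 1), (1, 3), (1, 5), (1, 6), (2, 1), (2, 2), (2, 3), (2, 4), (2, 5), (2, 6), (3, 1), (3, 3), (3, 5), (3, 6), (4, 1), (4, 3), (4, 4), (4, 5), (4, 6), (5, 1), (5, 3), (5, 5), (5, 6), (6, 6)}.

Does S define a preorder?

Yes

Reflexive: yes — every world is S-related to itself.
Transitive: yes — every two-step S-path is closed by a direct edge.
So S is a preorder.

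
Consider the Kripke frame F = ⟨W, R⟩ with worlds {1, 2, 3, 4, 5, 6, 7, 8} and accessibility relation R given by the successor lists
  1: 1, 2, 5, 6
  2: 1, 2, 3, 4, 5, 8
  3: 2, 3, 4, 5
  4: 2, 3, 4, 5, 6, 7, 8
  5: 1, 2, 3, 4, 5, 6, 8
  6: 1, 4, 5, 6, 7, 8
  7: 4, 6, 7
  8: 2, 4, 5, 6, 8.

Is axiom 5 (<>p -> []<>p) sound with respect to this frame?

No

The schema 5 characterises exactly the Euclidean frames.
Euclidean: no — 1 R 2 and 1 R 6, but not 2 R 6.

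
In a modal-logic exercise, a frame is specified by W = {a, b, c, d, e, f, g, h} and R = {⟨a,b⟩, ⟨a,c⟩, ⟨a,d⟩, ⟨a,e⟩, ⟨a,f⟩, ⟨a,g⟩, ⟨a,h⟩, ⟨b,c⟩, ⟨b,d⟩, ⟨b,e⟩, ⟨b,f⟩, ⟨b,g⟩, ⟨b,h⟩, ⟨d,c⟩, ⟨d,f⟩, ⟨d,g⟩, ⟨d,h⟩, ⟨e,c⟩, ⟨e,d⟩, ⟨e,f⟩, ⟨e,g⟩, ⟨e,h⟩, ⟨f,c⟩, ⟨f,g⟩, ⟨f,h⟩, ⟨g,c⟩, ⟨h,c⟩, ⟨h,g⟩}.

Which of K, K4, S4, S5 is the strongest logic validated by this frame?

Transitive (axiom 4): yes — every two-step R-path is closed by a direct edge.
Reflexive (axiom T): no — a is not related to itself.
Euclidean (axiom 5): no — a R c and a R b, but not c R b.
So F validates K, K4; S4 would additionally require R to be reflexive. The strongest is K4.

K4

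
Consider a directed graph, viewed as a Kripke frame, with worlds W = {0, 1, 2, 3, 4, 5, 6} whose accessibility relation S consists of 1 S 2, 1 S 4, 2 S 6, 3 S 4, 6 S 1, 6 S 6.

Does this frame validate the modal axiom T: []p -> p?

The schema T characterises exactly the reflexive frames.
Reflexive: no — 0 is not related to itself.

No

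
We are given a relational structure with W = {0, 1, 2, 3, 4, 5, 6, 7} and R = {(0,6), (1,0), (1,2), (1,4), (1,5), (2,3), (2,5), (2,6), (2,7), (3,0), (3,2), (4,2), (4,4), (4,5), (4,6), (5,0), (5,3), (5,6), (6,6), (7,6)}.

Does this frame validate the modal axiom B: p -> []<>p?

No

By correspondence theory, B is valid on a frame iff R is symmetric.
Symmetric: no — 0 R 6 but not 6 R 0.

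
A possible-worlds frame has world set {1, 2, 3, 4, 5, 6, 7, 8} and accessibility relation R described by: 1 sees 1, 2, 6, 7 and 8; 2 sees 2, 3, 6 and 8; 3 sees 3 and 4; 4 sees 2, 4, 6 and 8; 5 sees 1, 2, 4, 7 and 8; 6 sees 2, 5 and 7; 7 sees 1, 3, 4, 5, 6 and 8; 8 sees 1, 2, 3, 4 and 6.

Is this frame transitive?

Transitive: no — 1 R 2 and 2 R 3, but not 1 R 3.

No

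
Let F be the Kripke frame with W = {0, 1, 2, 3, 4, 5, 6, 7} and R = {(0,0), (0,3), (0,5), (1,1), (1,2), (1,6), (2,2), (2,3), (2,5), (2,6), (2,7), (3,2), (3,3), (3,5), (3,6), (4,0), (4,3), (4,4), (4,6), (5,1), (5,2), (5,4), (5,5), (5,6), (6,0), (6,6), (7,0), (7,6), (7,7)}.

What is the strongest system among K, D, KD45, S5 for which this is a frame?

D

Serial (axiom D): yes — every world has a successor (e.g. 0 R 0).
Euclidean (axiom 5): no — 0 R 5 and 0 R 3, but not 5 R 3.
Transitive (axiom 4): no — 0 R 3 and 3 R 2, but not 0 R 2.
Reflexive (axiom T): yes — every world is R-related to itself.
So F validates K, D; KD45 would additionally require R to be Euclidean and transitive. The strongest is D.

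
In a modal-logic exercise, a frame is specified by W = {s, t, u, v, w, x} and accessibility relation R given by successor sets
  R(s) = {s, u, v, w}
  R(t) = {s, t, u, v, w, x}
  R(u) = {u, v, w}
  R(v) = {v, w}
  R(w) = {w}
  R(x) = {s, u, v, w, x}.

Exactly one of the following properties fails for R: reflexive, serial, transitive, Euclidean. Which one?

Reflexive: yes — every world is R-related to itself.
Serial: yes — every world has a successor (e.g. s R s).
Transitive: yes — every two-step R-path is closed by a direct edge.
Euclidean: no — s R v and s R u, but not v R u.
Only Euclidean fails.

Euclidean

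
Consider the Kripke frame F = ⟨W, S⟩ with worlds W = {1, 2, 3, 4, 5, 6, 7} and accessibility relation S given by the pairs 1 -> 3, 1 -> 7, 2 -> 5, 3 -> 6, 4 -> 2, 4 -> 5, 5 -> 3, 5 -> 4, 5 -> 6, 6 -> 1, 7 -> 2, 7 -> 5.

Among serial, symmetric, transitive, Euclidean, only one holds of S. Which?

serial

Serial: yes — every world has a successor (e.g. 1 S 3).
Symmetric: no — 1 S 3 but not 3 S 1.
Transitive: no — 1 S 3 and 3 S 6, but not 1 S 6.
Euclidean: no — 1 S 3 and 1 S 7, but not 3 S 7.
Only serial holds.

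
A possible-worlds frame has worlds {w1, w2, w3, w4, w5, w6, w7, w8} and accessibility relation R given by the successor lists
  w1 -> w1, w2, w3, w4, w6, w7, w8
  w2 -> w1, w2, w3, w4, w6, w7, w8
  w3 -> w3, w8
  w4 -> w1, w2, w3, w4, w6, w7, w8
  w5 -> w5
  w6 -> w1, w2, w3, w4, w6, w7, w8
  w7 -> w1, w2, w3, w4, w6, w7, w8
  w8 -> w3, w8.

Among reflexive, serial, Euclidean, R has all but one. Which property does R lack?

Euclidean

Reflexive: yes — every world is R-related to itself.
Serial: yes — every world has a successor (e.g. w1 R w1).
Euclidean: no — w1 R w3 and w1 R w2, but not w3 R w2.
Only Euclidean fails.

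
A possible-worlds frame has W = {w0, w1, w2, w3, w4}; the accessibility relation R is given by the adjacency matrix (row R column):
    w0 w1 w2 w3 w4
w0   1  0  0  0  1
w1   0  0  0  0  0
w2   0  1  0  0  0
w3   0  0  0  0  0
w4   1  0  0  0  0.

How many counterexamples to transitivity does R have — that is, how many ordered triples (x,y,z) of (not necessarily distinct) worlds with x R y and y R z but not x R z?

1

Enumerating: (w4,w0,w4).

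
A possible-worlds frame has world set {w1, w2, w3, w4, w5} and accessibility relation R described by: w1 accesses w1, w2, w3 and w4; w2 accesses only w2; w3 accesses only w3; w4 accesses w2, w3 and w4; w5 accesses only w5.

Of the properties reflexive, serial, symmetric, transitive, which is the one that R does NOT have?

Reflexive: yes — every world is R-related to itself.
Serial: yes — every world has a successor (e.g. w1 R w1).
Symmetric: no — w1 R w2 but not w2 R w1.
Transitive: yes — every two-step R-path is closed by a direct edge.
Only symmetric fails.

symmetric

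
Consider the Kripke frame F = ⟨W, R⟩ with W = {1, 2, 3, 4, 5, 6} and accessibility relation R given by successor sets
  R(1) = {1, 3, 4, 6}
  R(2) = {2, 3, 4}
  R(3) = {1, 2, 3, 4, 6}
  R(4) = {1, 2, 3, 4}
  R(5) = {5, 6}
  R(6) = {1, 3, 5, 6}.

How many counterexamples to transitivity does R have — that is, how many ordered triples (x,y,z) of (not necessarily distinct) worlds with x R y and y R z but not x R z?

Enumerating: (1,3,2), (1,4,2), (1,6,5), (2,3,1), (2,3,6), (2,4,1), (3,6,5), (4,1,6), (4,3,6), (5,6,1), (5,6,3), (6,1,4), (6,3,2), (6,3,4).

14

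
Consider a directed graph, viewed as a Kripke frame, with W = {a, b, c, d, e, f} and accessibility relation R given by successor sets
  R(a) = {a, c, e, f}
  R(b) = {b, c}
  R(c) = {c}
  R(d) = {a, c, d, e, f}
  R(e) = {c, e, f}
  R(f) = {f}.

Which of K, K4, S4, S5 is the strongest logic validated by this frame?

S4

Transitive (axiom 4): yes — every two-step R-path is closed by a direct edge.
Reflexive (axiom T): yes — every world is R-related to itself.
Euclidean (axiom 5): no — a R c and a R e, but not c R e.
So F validates K, K4, S4; S5 would additionally require R to be Euclidean. The strongest is S4.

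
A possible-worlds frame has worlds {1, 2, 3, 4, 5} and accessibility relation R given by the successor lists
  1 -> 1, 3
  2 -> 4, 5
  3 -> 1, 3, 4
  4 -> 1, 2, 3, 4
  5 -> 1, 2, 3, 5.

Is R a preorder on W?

No

Reflexive: no — 2 is not related to itself.
Transitive: no — 1 R 3 and 3 R 4, but not 1 R 4.
So R is not a preorder.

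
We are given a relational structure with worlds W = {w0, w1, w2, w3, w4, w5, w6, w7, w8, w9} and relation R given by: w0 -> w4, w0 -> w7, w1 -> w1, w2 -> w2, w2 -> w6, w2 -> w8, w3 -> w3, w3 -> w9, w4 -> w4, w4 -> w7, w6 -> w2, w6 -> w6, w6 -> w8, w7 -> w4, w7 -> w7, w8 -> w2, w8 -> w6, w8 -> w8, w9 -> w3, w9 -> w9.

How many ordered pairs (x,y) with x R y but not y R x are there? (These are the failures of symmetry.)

2

Enumerating: (w0,w4), (w0,w7).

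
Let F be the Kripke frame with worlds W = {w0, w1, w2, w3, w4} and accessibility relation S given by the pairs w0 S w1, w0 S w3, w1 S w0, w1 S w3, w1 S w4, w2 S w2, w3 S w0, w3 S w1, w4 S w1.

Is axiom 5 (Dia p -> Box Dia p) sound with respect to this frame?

No

By correspondence theory, 5 is valid on a frame iff S is Euclidean.
Euclidean: no — w1 S w0 and w1 S w4, but not w0 S w4.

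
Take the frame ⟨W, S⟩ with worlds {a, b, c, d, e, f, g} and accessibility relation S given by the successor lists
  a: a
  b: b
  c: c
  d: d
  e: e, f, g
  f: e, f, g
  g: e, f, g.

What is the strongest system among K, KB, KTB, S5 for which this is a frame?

Symmetric (axiom B): yes — every pair in S has its reverse in S.
Reflexive (axiom T): yes — every world is S-related to itself.
Euclidean (axiom 5): yes — any two successors of a common world are S-related.
So F validates K, KB, KTB, S5. The strongest is S5.

S5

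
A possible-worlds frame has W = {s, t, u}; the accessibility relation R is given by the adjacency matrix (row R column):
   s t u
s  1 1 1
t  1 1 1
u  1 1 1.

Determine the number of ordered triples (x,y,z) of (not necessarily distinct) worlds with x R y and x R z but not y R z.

R is Euclidean; there are no such tuples.

0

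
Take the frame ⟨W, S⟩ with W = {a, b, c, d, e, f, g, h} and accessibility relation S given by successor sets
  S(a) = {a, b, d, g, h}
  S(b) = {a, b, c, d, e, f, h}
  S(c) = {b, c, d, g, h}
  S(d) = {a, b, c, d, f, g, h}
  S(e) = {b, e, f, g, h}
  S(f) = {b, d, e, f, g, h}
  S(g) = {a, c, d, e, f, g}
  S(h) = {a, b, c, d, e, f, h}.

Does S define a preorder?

No

Reflexive: yes — every world is S-related to itself.
Transitive: no — a S b and b S c, but not a S c.
So S is not a preorder.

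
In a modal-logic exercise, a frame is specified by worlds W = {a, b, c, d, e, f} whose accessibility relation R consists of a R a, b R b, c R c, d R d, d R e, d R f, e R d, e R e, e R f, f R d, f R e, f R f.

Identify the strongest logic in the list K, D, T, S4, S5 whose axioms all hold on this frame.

S5

Serial (axiom D): yes — every world has a successor (e.g. a R a).
Reflexive (axiom T): yes — every world is R-related to itself.
Transitive (axiom 4): yes — every two-step R-path is closed by a direct edge.
Euclidean (axiom 5): yes — any two successors of a common world are R-related.
So F validates K, D, T, S4, S5. The strongest is S5.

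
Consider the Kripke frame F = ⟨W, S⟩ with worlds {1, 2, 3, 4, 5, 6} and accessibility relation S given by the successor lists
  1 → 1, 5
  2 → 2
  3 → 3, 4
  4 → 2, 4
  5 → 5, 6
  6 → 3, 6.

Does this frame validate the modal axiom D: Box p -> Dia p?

Axiom D corresponds to the accessibility relation being serial.
Serial: yes — every world has a successor (e.g. 1 S 1).

Yes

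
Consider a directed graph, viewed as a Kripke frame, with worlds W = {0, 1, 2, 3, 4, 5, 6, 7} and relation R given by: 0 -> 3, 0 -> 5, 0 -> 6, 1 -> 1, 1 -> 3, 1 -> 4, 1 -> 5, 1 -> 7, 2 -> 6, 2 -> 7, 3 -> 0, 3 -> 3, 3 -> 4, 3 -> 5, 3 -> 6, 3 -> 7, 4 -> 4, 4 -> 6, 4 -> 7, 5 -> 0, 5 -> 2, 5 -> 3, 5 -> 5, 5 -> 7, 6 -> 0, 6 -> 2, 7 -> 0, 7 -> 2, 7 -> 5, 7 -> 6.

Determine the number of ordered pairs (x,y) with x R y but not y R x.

Enumerating: (1,3), (1,4), (1,5), (1,7), (3,4), (3,6), (3,7), (4,6), (4,7), (5,2), (7,0), (7,6).

12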